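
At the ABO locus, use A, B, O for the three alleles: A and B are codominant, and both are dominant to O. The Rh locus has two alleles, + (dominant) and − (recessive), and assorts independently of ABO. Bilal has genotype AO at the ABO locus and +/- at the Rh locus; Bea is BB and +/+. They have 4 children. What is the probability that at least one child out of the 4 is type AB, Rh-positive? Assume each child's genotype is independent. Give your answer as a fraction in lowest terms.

ABO cross AO × BB → 1/2 B, 1/2 AB.
Rh cross +/- × +/+ → 1 Rh+; so P(type AB, Rh-positive) = 1/2 × 1 = 1/2 per child.
P(none) = (1/2)^4 = 1/16; P(at least one) = 1 − 1/16 = 15/16.

15/16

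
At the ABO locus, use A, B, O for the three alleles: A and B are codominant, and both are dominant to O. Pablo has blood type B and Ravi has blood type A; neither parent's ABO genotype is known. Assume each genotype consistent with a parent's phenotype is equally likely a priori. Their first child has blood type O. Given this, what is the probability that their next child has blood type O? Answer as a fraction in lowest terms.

1/4

Possible genotypes: Pablo ∈ {BB, BO}; Ravi ∈ {AA, AO}.
Weight each parental genotype pair by prior × P(type-O child):
  BO × AO: posterior weight 1; P(next child type O) = 1/4.
Weighted sum = 1/4.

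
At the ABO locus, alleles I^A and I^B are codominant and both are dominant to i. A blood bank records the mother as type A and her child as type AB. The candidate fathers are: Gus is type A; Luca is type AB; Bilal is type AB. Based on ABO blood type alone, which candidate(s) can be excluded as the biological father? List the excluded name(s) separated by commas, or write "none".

A candidate is excluded only if no genotype consistent with his phenotype could produce a type AB child with a type A mother.
Gus (type A): no genotype consistent with that phenotype can produce a type-AB child with a type-A mother.

Gus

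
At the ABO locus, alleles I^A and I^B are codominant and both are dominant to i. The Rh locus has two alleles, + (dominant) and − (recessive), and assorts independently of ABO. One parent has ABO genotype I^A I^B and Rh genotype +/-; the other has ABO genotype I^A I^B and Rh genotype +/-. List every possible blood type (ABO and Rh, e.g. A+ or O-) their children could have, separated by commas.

A+, A-, B+, B-, AB+, AB-

Gametes from I^A I^B × I^A I^B give offspring ABO genotypes I^A I^A, I^A I^B, I^B I^B, i.e. phenotypes A, B, AB.
Rh cross +/- × +/- → phenotypes Rh+, Rh-.
Combining independently: A+, A-, B+, B-, AB+, AB-.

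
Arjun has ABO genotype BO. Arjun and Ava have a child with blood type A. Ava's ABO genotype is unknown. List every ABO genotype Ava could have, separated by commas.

AA, AB, AO

For each candidate genotype of Ava, check whether crossing it with BO can produce every observed child phenotype.
  AA → possible child types {A, AB} ✓
  AB → possible child types {A, B, AB} ✓
  AO → possible child types {O, A, B, AB} ✓
  BB → possible child types {B} ✗
  BO → possible child types {O, B} ✗
  OO → possible child types {O, B} ✗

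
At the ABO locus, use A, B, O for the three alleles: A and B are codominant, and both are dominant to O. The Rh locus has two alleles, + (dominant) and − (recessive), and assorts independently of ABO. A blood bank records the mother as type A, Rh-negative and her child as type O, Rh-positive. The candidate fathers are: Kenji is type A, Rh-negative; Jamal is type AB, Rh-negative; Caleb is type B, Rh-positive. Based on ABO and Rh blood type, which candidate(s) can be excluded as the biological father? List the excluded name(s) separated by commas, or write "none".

Kenji, Jamal

A candidate is excluded only if no genotype consistent with his phenotype could produce a type O, Rh-positive child with a type A, Rh-negative mother.
Kenji (type A, Rh-): no genotype consistent with that phenotype can produce a type-O Rh+ child with a type-A mother.
Jamal (type AB, Rh-): no genotype consistent with that phenotype can produce a type-O Rh+ child with a type-A mother.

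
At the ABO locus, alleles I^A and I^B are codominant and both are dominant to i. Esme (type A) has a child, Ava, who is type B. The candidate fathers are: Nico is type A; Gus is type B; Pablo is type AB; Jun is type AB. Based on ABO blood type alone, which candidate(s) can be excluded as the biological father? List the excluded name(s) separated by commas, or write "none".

Nico

A candidate is excluded only if no genotype consistent with his phenotype could produce a type B child with a type A mother.
Nico (type A): no genotype consistent with that phenotype can produce a type-B child with a type-A mother.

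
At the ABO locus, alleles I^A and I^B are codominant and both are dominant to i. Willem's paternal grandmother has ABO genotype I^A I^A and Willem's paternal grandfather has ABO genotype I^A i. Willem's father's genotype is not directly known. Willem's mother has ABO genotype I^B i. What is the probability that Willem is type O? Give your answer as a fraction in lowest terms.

1/8

Willem's father's ABO genotype from I^A I^A × I^A i: 1/2 I^A I^A, 1/2 I^A i.
Crossing each possibility with the mother I^B i and summing P(type O): 1/2·0 + 1/2·1/4 = 1/8.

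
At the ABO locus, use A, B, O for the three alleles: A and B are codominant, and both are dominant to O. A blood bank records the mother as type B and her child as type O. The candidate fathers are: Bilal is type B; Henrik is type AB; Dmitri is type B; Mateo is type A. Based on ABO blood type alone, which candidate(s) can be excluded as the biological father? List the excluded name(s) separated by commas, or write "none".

Henrik

A candidate is excluded only if no genotype consistent with his phenotype could produce a type O child with a type B mother.
Henrik (type AB): no genotype consistent with that phenotype can produce a type-O child with a type-B mother.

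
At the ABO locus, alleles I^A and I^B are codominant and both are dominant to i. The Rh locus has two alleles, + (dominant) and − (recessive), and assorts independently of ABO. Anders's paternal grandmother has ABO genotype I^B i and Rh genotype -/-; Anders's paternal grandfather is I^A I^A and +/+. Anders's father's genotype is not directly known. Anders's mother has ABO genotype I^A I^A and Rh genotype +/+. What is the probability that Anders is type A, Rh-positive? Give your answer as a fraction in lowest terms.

3/4

Anders's father's ABO genotype from I^B i × I^A I^A: 1/2 I^A I^B, 1/2 I^A i.
Crossing each possibility with the mother I^A I^A and summing P(type A): 1/2·1/2 + 1/2·1 = 3/4.
Similarly for Rh via the father's Rh distribution: P(Rh+) = 1.
Independent loci: 3/4 × 1 = 3/4.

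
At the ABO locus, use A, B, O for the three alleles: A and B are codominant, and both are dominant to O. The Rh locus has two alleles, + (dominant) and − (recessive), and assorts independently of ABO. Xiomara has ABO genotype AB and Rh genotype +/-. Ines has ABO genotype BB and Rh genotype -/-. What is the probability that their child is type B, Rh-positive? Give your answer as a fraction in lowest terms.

1/4

ABO cross AB × BB → offspring phenotypes: 1/2 B, 1/2 AB.
Rh cross +/- × -/- → 1/2 Rh+, 1/2 Rh-.
Independent loci: P(type B, Rh-positive) = 1/2 × 1/2 = 1/4.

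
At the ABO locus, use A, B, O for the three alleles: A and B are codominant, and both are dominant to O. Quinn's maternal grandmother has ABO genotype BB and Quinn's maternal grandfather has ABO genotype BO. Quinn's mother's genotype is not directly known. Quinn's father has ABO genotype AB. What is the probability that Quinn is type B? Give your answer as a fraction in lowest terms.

Quinn's mother's ABO genotype from BB × BO: 1/2 BB, 1/2 BO.
Crossing each possibility with the father AB and summing P(type B): 1/2·1/2 + 1/2·1/2 = 1/2.

1/2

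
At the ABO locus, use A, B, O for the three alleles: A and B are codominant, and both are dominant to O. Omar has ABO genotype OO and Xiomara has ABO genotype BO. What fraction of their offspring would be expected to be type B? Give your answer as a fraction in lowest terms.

ABO cross OO × BO → offspring phenotypes: 1/2 O, 1/2 B.
So P(type B) = 1/2.

1/2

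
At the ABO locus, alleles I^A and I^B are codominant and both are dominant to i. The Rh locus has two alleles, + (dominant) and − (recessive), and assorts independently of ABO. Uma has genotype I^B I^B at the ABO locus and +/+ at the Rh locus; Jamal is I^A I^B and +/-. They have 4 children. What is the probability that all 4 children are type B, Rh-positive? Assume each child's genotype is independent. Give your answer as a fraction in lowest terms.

1/16

ABO cross I^B I^B × I^A I^B → 1/2 B, 1/2 AB.
Rh cross +/+ × +/- → 1 Rh+; so P(type B, Rh-positive) = 1/2 × 1 = 1/2 per child.
All 4 independent: (1/2)^4 = 1/16.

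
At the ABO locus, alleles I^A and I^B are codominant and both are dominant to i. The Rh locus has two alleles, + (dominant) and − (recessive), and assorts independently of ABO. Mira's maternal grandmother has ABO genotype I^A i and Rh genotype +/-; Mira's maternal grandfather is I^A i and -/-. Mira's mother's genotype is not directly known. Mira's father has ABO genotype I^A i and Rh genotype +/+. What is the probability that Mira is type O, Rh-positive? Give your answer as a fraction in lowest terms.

Mira's mother's ABO genotype from I^A i × I^A i: 1/4 I^A I^A, 1/2 I^A i, 1/4 i i.
Crossing each possibility with the father I^A i and summing P(type O): 1/4·0 + 1/2·1/4 + 1/4·1/2 = 1/4.
Similarly for Rh via the mother's Rh distribution: P(Rh+) = 1.
Independent loci: 1/4 × 1 = 1/4.

1/4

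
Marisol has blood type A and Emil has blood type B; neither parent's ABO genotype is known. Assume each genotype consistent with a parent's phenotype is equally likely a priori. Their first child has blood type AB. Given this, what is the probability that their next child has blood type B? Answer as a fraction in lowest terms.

5/36

Possible genotypes: Marisol ∈ {I^A I^A, I^A i}; Emil ∈ {I^B I^B, I^B i}.
Weight each parental genotype pair by prior × P(type-AB child):
  I^A I^A × I^B I^B: posterior weight 4/9; P(next child type B) = 0.
  I^A I^A × I^B i: posterior weight 2/9; P(next child type B) = 0.
  I^A i × I^B I^B: posterior weight 2/9; P(next child type B) = 1/2.
  I^A i × I^B i: posterior weight 1/9; P(next child type B) = 1/4.
Weighted sum = 5/36.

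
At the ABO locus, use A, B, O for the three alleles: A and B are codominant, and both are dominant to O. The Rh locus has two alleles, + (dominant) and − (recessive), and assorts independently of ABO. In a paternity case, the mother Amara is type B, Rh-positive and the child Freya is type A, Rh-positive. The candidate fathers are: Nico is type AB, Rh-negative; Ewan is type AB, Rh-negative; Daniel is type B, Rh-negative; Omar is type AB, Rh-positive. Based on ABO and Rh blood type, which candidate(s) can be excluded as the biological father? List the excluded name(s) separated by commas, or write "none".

A candidate is excluded only if no genotype consistent with his phenotype could produce a type A, Rh-positive child with a type B, Rh-positive mother.
Daniel (type B, Rh-): no genotype consistent with that phenotype can produce a type-A Rh+ child with a type-B mother.

Daniel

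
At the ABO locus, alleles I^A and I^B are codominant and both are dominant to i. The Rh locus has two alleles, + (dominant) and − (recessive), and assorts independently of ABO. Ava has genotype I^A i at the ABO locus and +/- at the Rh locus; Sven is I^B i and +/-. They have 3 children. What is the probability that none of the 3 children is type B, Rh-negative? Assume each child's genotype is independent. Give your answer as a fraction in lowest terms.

3375/4096

ABO cross I^A i × I^B i → 1/4 O, 1/4 A, 1/4 B, 1/4 AB.
Rh cross +/- × +/- → 3/4 Rh+, 1/4 Rh-; so P(type B, Rh-negative) = 1/4 × 1/4 = 1/16 per child.
P(not type B, Rh-negative) = 15/16 for one child; (15/16)^3 = 3375/4096.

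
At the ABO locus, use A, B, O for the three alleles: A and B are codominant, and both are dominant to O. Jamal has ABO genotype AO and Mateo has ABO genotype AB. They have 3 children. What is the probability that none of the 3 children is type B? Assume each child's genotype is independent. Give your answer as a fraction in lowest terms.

ABO cross AO × AB → 1/2 A, 1/4 B, 1/4 AB.
So P(type B) = 1/4 per child.
P(not type B) = 3/4 for one child; (3/4)^3 = 27/64.

27/64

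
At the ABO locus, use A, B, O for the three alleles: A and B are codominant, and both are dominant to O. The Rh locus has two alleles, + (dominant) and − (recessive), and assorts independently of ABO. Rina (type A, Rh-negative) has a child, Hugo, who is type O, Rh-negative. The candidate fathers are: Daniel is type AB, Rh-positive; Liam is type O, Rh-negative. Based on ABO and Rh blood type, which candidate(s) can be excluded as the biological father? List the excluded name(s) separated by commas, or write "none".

Daniel

A candidate is excluded only if no genotype consistent with his phenotype could produce a type O, Rh-negative child with a type A, Rh-negative mother.
Daniel (type AB, Rh+): no genotype consistent with that phenotype can produce a type-O Rh- child with a type-A mother.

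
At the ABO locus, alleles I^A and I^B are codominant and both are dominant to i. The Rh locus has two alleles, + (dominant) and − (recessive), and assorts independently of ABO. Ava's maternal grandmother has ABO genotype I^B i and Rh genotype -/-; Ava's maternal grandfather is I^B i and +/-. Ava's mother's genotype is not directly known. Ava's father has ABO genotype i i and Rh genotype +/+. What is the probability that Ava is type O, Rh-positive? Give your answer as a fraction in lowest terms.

Ava's mother's ABO genotype from I^B i × I^B i: 1/4 I^B I^B, 1/2 I^B i, 1/4 i i.
Crossing each possibility with the father i i and summing P(type O): 1/4·0 + 1/2·1/2 + 1/4·1 = 1/2.
Similarly for Rh via the mother's Rh distribution: P(Rh+) = 1.
Independent loci: 1/2 × 1 = 1/2.

1/2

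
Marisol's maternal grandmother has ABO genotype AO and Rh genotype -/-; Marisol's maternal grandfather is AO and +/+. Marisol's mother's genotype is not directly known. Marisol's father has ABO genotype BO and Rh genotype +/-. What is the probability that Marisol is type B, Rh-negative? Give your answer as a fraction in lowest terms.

Marisol's mother's ABO genotype from AO × AO: 1/4 AA, 1/2 AO, 1/4 OO.
Crossing each possibility with the father BO and summing P(type B): 1/4·0 + 1/2·1/4 + 1/4·1/2 = 1/4.
Similarly for Rh via the mother's Rh distribution: P(Rh-) = 1/4.
Independent loci: 1/4 × 1/4 = 1/16.

1/16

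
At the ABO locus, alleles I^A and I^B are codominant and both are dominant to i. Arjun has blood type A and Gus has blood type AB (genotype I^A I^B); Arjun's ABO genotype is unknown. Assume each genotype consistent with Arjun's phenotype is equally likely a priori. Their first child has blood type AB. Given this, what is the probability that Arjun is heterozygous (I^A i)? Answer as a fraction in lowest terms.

Possible genotypes: Arjun ∈ {I^A I^A, I^A i}; Gus ∈ {I^A I^B}.
Weight each parental genotype pair by prior × P(type-AB child):
  I^A I^A × I^A I^B: posterior weight 2/3.
  I^A i × I^A I^B: posterior weight 1/3.
Sum the posterior weight over pairs where Arjun is I^A i: 1/3.

1/3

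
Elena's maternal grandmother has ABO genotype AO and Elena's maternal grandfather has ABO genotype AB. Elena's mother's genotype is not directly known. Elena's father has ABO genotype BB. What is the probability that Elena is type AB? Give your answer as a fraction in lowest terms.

1/2

Elena's mother's ABO genotype from AO × AB: 1/4 AA, 1/4 AB, 1/4 AO, 1/4 BO.
Crossing each possibility with the father BB and summing P(type AB): 1/4·1 + 1/4·1/2 + 1/4·1/2 + 1/4·0 = 1/2.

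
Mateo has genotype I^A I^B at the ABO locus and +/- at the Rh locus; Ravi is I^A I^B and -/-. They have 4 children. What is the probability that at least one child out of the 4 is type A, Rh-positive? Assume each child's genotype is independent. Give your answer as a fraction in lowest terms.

1695/4096

ABO cross I^A I^B × I^A I^B → 1/4 A, 1/4 B, 1/2 AB.
Rh cross +/- × -/- → 1/2 Rh+, 1/2 Rh-; so P(type A, Rh-positive) = 1/4 × 1/2 = 1/8 per child.
P(none) = (7/8)^4 = 2401/4096; P(at least one) = 1 − 2401/4096 = 1695/4096.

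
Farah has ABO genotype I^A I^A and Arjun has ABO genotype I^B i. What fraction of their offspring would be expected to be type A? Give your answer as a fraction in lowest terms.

1/2

ABO cross I^A I^A × I^B i → offspring phenotypes: 1/2 A, 1/2 AB.
So P(type A) = 1/2.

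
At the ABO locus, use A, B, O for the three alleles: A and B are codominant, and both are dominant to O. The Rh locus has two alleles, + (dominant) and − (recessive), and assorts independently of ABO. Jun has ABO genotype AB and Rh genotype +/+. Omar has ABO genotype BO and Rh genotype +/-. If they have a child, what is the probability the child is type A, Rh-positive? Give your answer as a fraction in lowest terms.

1/4

ABO cross AB × BO → offspring phenotypes: 1/4 A, 1/2 B, 1/4 AB.
Rh cross +/+ × +/- → 1 Rh+.
Independent loci: P(type A, Rh-positive) = 1/4 × 1 = 1/4.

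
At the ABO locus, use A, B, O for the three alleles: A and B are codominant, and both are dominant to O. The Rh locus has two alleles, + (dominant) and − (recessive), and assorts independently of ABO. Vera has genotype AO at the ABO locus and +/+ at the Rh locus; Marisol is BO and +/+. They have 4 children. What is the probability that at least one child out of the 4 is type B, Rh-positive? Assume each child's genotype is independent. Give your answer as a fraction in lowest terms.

ABO cross AO × BO → 1/4 O, 1/4 A, 1/4 B, 1/4 AB.
Rh cross +/+ × +/+ → 1 Rh+; so P(type B, Rh-positive) = 1/4 × 1 = 1/4 per child.
P(none) = (3/4)^4 = 81/256; P(at least one) = 1 − 81/256 = 175/256.

175/256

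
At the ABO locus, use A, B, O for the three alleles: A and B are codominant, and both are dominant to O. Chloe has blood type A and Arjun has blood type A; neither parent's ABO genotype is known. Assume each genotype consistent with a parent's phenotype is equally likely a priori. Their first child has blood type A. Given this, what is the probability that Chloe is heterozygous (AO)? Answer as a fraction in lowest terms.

7/15

Possible genotypes: Chloe ∈ {AA, AO}; Arjun ∈ {AA, AO}.
Weight each parental genotype pair by prior × P(type-A child):
  AA × AA: posterior weight 4/15.
  AA × AO: posterior weight 4/15.
  AO × AA: posterior weight 4/15.
  AO × AO: posterior weight 1/5.
Sum the posterior weight over pairs where Chloe is AO: 7/15.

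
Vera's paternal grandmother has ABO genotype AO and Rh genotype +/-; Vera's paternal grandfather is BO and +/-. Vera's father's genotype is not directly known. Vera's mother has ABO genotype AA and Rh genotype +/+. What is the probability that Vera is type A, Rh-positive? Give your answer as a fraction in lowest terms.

Vera's father's ABO genotype from AO × BO: 1/4 AB, 1/4 AO, 1/4 BO, 1/4 OO.
Crossing each possibility with the mother AA and summing P(type A): 1/4·1/2 + 1/4·1 + 1/4·1/2 + 1/4·1 = 3/4.
Similarly for Rh via the father's Rh distribution: P(Rh+) = 1.
Independent loci: 3/4 × 1 = 3/4.

3/4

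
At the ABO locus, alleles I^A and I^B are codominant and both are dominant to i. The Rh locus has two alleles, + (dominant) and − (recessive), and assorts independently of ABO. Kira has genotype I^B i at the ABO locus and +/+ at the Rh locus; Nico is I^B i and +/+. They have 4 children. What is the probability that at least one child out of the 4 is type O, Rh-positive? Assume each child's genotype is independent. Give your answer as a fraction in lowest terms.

175/256

ABO cross I^B i × I^B i → 1/4 O, 3/4 B.
Rh cross +/+ × +/+ → 1 Rh+; so P(type O, Rh-positive) = 1/4 × 1 = 1/4 per child.
P(none) = (3/4)^4 = 81/256; P(at least one) = 1 − 81/256 = 175/256.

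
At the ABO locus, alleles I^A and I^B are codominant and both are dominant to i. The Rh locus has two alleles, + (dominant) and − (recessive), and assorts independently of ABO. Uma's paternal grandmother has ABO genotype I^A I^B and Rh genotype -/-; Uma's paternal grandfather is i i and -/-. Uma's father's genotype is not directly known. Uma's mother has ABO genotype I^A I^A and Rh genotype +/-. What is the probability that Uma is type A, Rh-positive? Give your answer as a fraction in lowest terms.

Uma's father's ABO genotype from I^A I^B × i i: 1/2 I^A i, 1/2 I^B i.
Crossing each possibility with the mother I^A I^A and summing P(type A): 1/2·1 + 1/2·1/2 = 3/4.
Similarly for Rh via the father's Rh distribution: P(Rh+) = 1/2.
Independent loci: 3/4 × 1/2 = 3/8.

3/8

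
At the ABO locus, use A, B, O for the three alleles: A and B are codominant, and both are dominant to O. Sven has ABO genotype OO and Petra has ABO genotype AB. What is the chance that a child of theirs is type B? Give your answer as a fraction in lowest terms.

1/2

ABO cross OO × AB → offspring phenotypes: 1/2 A, 1/2 B.
So P(type B) = 1/2.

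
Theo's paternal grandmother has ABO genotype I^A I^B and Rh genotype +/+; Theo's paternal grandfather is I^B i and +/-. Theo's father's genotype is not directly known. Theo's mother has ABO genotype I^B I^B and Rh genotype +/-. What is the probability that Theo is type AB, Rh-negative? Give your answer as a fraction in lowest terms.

1/32

Theo's father's ABO genotype from I^A I^B × I^B i: 1/4 I^A I^B, 1/4 I^A i, 1/4 I^B I^B, 1/4 I^B i.
Crossing each possibility with the mother I^B I^B and summing P(type AB): 1/4·1/2 + 1/4·1/2 + 1/4·0 + 1/4·0 = 1/4.
Similarly for Rh via the father's Rh distribution: P(Rh-) = 1/8.
Independent loci: 1/4 × 1/8 = 1/32.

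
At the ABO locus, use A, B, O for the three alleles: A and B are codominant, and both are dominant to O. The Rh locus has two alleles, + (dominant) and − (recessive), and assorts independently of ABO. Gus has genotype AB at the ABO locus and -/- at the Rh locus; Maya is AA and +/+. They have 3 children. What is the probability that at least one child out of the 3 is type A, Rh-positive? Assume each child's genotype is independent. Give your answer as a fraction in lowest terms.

ABO cross AB × AA → 1/2 A, 1/2 AB.
Rh cross -/- × +/+ → 1 Rh+; so P(type A, Rh-positive) = 1/2 × 1 = 1/2 per child.
P(none) = (1/2)^3 = 1/8; P(at least one) = 1 − 1/8 = 7/8.

7/8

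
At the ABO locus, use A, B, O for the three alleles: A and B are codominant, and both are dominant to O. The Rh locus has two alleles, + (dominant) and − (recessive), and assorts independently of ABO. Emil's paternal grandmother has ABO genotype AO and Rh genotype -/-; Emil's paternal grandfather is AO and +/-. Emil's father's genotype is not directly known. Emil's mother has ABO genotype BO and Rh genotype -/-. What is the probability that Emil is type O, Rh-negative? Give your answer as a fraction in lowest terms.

3/16

Emil's father's ABO genotype from AO × AO: 1/4 AA, 1/2 AO, 1/4 OO.
Crossing each possibility with the mother BO and summing P(type O): 1/4·0 + 1/2·1/4 + 1/4·1/2 = 1/4.
Similarly for Rh via the father's Rh distribution: P(Rh-) = 3/4.
Independent loci: 1/4 × 3/4 = 3/16.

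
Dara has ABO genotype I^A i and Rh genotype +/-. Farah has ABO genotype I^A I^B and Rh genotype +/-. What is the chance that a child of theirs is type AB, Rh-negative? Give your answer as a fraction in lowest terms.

1/16

ABO cross I^A i × I^A I^B → offspring phenotypes: 1/2 A, 1/4 B, 1/4 AB.
Rh cross +/- × +/- → 3/4 Rh+, 1/4 Rh-.
Independent loci: P(type AB, Rh-negative) = 1/4 × 1/4 = 1/16.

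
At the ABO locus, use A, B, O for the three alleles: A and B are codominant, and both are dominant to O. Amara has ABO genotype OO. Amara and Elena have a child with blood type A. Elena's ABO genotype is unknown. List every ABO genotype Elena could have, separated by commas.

For each candidate genotype of Elena, check whether crossing it with OO can produce every observed child phenotype.
  AA → possible child types {A} ✓
  AB → possible child types {A, B} ✓
  AO → possible child types {O, A} ✓
  BB → possible child types {B} ✗
  BO → possible child types {O, B} ✗
  OO → possible child types {O} ✗

AA, AB, AO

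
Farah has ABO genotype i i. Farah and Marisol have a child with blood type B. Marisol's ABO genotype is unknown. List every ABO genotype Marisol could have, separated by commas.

For each candidate genotype of Marisol, check whether crossing it with i i can produce every observed child phenotype.
  I^A I^A → possible child types {A} ✗
  I^A I^B → possible child types {A, B} ✓
  I^A i → possible child types {O, A} ✗
  I^B I^B → possible child types {B} ✓
  I^B i → possible child types {O, B} ✓
  i i → possible child types {O} ✗

I^A I^B, I^B I^B, I^B i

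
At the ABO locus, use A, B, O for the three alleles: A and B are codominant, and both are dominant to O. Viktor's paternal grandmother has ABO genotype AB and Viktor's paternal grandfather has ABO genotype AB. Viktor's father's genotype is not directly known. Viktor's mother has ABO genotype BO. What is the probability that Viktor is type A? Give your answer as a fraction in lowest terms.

1/4

Viktor's father's ABO genotype from AB × AB: 1/4 AA, 1/2 AB, 1/4 BB.
Crossing each possibility with the mother BO and summing P(type A): 1/4·1/2 + 1/2·1/4 + 1/4·0 = 1/4.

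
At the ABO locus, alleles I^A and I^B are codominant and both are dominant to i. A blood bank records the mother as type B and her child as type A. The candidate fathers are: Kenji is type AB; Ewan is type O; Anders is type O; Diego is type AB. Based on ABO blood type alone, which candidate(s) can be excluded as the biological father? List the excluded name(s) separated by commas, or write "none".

Ewan, Anders

A candidate is excluded only if no genotype consistent with his phenotype could produce a type A child with a type B mother.
Ewan (type O): no genotype consistent with that phenotype can produce a type-A child with a type-B mother.
Anders (type O): no genotype consistent with that phenotype can produce a type-A child with a type-B mother.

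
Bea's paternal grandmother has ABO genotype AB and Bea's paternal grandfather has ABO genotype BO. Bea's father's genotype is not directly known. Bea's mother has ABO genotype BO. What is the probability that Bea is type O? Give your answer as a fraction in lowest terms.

Bea's father's ABO genotype from AB × BO: 1/4 AB, 1/4 AO, 1/4 BB, 1/4 BO.
Crossing each possibility with the mother BO and summing P(type O): 1/4·0 + 1/4·1/4 + 1/4·0 + 1/4·1/4 = 1/8.

1/8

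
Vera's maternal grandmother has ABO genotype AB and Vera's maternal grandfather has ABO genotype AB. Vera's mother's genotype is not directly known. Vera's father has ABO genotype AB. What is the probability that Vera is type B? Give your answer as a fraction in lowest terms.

Vera's mother's ABO genotype from AB × AB: 1/4 AA, 1/2 AB, 1/4 BB.
Crossing each possibility with the father AB and summing P(type B): 1/4·0 + 1/2·1/4 + 1/4·1/2 = 1/4.

1/4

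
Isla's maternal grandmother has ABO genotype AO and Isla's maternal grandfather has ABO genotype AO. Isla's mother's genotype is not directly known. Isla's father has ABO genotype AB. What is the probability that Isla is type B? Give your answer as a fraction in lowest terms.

Isla's mother's ABO genotype from AO × AO: 1/4 AA, 1/2 AO, 1/4 OO.
Crossing each possibility with the father AB and summing P(type B): 1/4·0 + 1/2·1/4 + 1/4·1/2 = 1/4.

1/4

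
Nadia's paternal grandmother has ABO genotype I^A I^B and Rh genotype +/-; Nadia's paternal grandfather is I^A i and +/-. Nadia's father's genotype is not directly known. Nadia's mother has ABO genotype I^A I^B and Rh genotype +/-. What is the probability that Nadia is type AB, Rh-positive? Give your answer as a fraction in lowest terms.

Nadia's father's ABO genotype from I^A I^B × I^A i: 1/4 I^A I^A, 1/4 I^A I^B, 1/4 I^A i, 1/4 I^B i.
Crossing each possibility with the mother I^A I^B and summing P(type AB): 1/4·1/2 + 1/4·1/2 + 1/4·1/4 + 1/4·1/4 = 3/8.
Similarly for Rh via the father's Rh distribution: P(Rh+) = 3/4.
Independent loci: 3/8 × 3/4 = 9/32.

9/32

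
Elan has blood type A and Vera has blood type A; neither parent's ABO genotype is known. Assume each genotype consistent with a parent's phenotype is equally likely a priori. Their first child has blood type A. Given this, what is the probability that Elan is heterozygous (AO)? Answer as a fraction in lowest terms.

Possible genotypes: Elan ∈ {AA, AO}; Vera ∈ {AA, AO}.
Weight each parental genotype pair by prior × P(type-A child):
  AA × AA: posterior weight 4/15.
  AA × AO: posterior weight 4/15.
  AO × AA: posterior weight 4/15.
  AO × AO: posterior weight 1/5.
Sum the posterior weight over pairs where Elan is AO: 7/15.

7/15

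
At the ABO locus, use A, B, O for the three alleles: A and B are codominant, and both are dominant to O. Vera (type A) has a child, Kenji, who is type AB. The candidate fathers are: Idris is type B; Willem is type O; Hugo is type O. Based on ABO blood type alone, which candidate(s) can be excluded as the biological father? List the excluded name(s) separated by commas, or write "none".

A candidate is excluded only if no genotype consistent with his phenotype could produce a type AB child with a type A mother.
Willem (type O): no genotype consistent with that phenotype can produce a type-AB child with a type-A mother.
Hugo (type O): no genotype consistent with that phenotype can produce a type-AB child with a type-A mother.

Willem, Hugo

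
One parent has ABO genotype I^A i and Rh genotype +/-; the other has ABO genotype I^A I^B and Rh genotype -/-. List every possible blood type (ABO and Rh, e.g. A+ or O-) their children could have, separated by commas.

A+, A-, B+, B-, AB+, AB-

Gametes from I^A i × I^A I^B give offspring ABO genotypes I^A I^A, I^A I^B, I^A i, I^B i, i.e. phenotypes A, B, AB.
Rh cross +/- × -/- → phenotypes Rh+, Rh-.
Combining independently: A+, A-, B+, B-, AB+, AB-.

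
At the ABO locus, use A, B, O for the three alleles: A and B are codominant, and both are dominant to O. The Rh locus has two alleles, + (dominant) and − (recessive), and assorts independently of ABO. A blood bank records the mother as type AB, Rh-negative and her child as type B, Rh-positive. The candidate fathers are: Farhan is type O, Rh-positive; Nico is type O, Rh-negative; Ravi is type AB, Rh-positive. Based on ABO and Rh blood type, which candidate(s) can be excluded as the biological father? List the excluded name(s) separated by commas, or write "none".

Nico

A candidate is excluded only if no genotype consistent with his phenotype could produce a type B, Rh-positive child with a type AB, Rh-negative mother.
Nico (type O, Rh-): no genotype consistent with that phenotype can produce a type-B Rh+ child with a type-AB mother.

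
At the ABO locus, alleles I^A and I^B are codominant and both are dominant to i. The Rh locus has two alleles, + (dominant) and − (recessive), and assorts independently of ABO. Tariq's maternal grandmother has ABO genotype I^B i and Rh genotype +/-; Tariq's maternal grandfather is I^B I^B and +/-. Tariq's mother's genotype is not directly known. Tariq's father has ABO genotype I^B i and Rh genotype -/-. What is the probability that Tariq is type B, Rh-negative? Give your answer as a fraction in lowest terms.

7/16

Tariq's mother's ABO genotype from I^B i × I^B I^B: 1/2 I^B I^B, 1/2 I^B i.
Crossing each possibility with the father I^B i and summing P(type B): 1/2·1 + 1/2·3/4 = 7/8.
Similarly for Rh via the mother's Rh distribution: P(Rh-) = 1/2.
Independent loci: 7/8 × 1/2 = 7/16.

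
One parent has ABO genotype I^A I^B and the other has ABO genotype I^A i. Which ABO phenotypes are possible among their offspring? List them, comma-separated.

Gametes from I^A I^B × I^A i give offspring ABO genotypes I^A I^A, I^A I^B, I^A i, I^B i, i.e. phenotypes A, B, AB.

A, B, AB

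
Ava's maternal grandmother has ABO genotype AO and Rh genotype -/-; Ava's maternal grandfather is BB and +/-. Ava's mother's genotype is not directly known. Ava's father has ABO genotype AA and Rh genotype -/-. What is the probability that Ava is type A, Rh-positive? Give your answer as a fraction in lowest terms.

1/8

Ava's mother's ABO genotype from AO × BB: 1/2 AB, 1/2 BO.
Crossing each possibility with the father AA and summing P(type A): 1/2·1/2 + 1/2·1/2 = 1/2.
Similarly for Rh via the mother's Rh distribution: P(Rh+) = 1/4.
Independent loci: 1/2 × 1/4 = 1/8.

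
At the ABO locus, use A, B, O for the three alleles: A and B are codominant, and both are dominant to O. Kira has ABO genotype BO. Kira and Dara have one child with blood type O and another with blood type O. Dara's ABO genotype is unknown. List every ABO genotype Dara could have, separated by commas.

AO, BO, OO

For each candidate genotype of Dara, check whether crossing it with BO can produce every observed child phenotype.
  AA → possible child types {A, AB} ✗
  AB → possible child types {A, B, AB} ✗
  AO → possible child types {O, A, B, AB} ✓
  BB → possible child types {B} ✗
  BO → possible child types {O, B} ✓
  OO → possible child types {O, B} ✓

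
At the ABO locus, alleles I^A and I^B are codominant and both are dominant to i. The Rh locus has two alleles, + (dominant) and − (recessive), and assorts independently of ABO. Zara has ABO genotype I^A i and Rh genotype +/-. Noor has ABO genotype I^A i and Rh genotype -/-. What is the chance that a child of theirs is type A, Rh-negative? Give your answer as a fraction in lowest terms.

ABO cross I^A i × I^A i → offspring phenotypes: 1/4 O, 3/4 A.
Rh cross +/- × -/- → 1/2 Rh+, 1/2 Rh-.
Independent loci: P(type A, Rh-negative) = 3/4 × 1/2 = 3/8.

3/8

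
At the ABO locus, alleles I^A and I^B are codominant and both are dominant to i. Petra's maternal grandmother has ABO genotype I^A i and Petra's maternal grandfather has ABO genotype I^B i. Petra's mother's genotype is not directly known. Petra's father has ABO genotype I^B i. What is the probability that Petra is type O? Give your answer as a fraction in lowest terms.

Petra's mother's ABO genotype from I^A i × I^B i: 1/4 I^A I^B, 1/4 I^A i, 1/4 I^B i, 1/4 i i.
Crossing each possibility with the father I^B i and summing P(type O): 1/4·0 + 1/4·1/4 + 1/4·1/4 + 1/4·1/2 = 1/4.

1/4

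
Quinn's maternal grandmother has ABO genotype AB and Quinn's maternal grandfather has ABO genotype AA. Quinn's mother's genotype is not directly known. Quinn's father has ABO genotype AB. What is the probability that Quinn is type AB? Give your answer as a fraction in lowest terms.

1/2

Quinn's mother's ABO genotype from AB × AA: 1/2 AA, 1/2 AB.
Crossing each possibility with the father AB and summing P(type AB): 1/2·1/2 + 1/2·1/2 = 1/2.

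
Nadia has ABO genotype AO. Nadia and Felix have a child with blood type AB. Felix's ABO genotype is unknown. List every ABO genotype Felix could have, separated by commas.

AB, BB, BO

For each candidate genotype of Felix, check whether crossing it with AO can produce every observed child phenotype.
  AA → possible child types {A} ✗
  AB → possible child types {A, B, AB} ✓
  AO → possible child types {O, A} ✗
  BB → possible child types {B, AB} ✓
  BO → possible child types {O, A, B, AB} ✓
  OO → possible child types {O, A} ✗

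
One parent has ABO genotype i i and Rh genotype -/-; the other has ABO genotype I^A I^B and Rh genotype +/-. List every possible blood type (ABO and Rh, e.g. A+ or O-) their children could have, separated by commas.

A+, A-, B+, B-

Gametes from i i × I^A I^B give offspring ABO genotypes I^A i, I^B i, i.e. phenotypes A, B.
Rh cross -/- × +/- → phenotypes Rh+, Rh-.
Combining independently: A+, A-, B+, B-.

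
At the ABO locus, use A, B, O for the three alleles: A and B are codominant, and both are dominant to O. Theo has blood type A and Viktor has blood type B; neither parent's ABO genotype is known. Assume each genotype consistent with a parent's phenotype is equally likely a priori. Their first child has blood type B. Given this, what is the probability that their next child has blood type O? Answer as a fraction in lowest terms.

1/12

Possible genotypes: Theo ∈ {AA, AO}; Viktor ∈ {BB, BO}.
Weight each parental genotype pair by prior × P(type-B child):
  AO × BB: posterior weight 2/3; P(next child type O) = 0.
  AO × BO: posterior weight 1/3; P(next child type O) = 1/4.
Weighted sum = 1/12.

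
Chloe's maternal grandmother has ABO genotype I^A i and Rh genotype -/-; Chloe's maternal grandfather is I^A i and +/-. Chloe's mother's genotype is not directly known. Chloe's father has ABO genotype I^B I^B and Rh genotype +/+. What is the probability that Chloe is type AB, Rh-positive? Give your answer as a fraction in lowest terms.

Chloe's mother's ABO genotype from I^A i × I^A i: 1/4 I^A I^A, 1/2 I^A i, 1/4 i i.
Crossing each possibility with the father I^B I^B and summing P(type AB): 1/4·1 + 1/2·1/2 + 1/4·0 = 1/2.
Similarly for Rh via the mother's Rh distribution: P(Rh+) = 1.
Independent loci: 1/2 × 1 = 1/2.

1/2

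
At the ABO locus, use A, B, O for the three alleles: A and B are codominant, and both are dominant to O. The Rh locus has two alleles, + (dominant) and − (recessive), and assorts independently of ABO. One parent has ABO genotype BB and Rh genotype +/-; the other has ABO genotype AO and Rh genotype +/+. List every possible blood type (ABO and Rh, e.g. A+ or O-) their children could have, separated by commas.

Gametes from BB × AO give offspring ABO genotypes AB, BO, i.e. phenotypes B, AB.
Rh cross +/- × +/+ → phenotypes Rh+.
Combining independently: B+, AB+.

B+, AB+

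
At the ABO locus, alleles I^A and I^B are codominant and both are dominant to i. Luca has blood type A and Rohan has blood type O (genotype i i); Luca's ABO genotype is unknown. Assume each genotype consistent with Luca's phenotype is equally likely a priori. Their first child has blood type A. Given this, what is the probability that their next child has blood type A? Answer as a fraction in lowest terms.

5/6

Possible genotypes: Luca ∈ {I^A I^A, I^A i}; Rohan ∈ {i i}.
Weight each parental genotype pair by prior × P(type-A child):
  I^A I^A × i i: posterior weight 2/3; P(next child type A) = 1.
  I^A i × i i: posterior weight 1/3; P(next child type A) = 1/2.
Weighted sum = 5/6.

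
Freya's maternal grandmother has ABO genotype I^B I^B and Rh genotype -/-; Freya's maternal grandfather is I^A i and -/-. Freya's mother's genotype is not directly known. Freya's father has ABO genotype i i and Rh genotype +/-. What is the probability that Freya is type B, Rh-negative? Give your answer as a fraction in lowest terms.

Freya's mother's ABO genotype from I^B I^B × I^A i: 1/2 I^A I^B, 1/2 I^B i.
Crossing each possibility with the father i i and summing P(type B): 1/2·1/2 + 1/2·1/2 = 1/2.
Similarly for Rh via the mother's Rh distribution: P(Rh-) = 1/2.
Independent loci: 1/2 × 1/2 = 1/4.

1/4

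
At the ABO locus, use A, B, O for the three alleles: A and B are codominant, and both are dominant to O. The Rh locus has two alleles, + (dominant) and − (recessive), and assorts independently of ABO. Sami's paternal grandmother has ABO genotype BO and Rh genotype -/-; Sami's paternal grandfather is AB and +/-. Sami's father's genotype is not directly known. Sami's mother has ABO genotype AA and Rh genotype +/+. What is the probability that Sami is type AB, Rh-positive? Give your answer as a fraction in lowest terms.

1/2

Sami's father's ABO genotype from BO × AB: 1/4 AB, 1/4 AO, 1/4 BB, 1/4 BO.
Crossing each possibility with the mother AA and summing P(type AB): 1/4·1/2 + 1/4·0 + 1/4·1 + 1/4·1/2 = 1/2.
Similarly for Rh via the father's Rh distribution: P(Rh+) = 1.
Independent loci: 1/2 × 1 = 1/2.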